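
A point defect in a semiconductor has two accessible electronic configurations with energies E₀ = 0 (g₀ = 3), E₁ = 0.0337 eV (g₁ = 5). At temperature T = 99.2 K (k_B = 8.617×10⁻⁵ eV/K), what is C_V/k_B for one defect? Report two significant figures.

k_BT = 8.617×10⁻⁵ × 99.2 K = 0.008548 eV.
Eᵢ/kT = 0, 3.942.
Z = Σ gᵢe^(−Eᵢ/kT) = 3·e^(−0) + 5·e^(−3.942) = 3.000 + 0.09705 = 3.097.
⟨E⟩ = 0.001056 eV, ⟨E²⟩ = 0.00003559 eV².
C_V/k_B = (⟨E²⟩ − ⟨E⟩²)/(kT)² = (0.00003559 − 0.000001115)/0.00007307 = 0.47.

0.47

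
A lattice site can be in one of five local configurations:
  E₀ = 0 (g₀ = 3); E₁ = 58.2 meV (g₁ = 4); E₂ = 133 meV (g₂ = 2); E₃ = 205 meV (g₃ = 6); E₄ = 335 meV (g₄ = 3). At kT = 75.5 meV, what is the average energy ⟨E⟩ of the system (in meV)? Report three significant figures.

Eᵢ/kT = 0, 0.77086, 1.7616, 2.7152, 4.4371.
Z = Σ gᵢe^(−Eᵢ/kT) = 3·e^(−0) + 4·e^(−0.77086) + 2·e^(−1.7616) + 6·e^(−2.7152) + 3·e^(−4.4371) = 3.0000 + 1.8505 + 0.34354 + 0.39715 + 0.035491 = 5.6267.
⟨E⟩ = Σ Eᵢ gᵢe^(−Eᵢ/kT) / Z = (0·3.0000 + 58.2·1.8505 + 133·0.34354 + 205·0.39715 + 335·0.035491) / 5.6267 = 43.8 meV.

43.8 meV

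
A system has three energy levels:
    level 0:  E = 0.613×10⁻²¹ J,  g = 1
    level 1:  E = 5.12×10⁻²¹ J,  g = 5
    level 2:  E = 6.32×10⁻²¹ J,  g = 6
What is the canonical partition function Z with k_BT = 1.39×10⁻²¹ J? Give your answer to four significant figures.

Eᵢ/kT = 0.441007, 3.68345, 4.54676.
Z = Σ gᵢe^(−Eᵢ/kT) = 1·e^(−0.441007) + 5·e^(−3.68345) + 6·e^(−4.54676) = 0.643388 + 0.125681 + 0.0636090 = 0.832678.

Z = 0.8327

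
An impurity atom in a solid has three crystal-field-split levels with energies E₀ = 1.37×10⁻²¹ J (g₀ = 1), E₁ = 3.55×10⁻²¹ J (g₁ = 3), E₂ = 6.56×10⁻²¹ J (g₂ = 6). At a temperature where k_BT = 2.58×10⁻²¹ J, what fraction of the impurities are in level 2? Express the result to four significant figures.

0.2596

Eᵢ/kT = 0.531008, 1.37597, 2.54264.
Z = Σ gᵢe^(−Eᵢ/kT) = 1·e^(−0.531008) + 3·e^(−1.37597) + 6·e^(−2.54264) = 0.588012 + 0.757783 + 0.471951 = 1.81775.
P₂ = g₂ e^(−E₂/kT) / Z = 0.471951/1.81775 = 0.2596.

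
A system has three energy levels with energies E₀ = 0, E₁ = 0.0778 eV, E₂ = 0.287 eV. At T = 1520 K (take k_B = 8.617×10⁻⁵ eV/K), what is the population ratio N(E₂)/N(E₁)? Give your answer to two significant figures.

k_BT = 8.617×10⁻⁵ × 1520 K = 0.1310 eV.
n₂/n₁ = exp[−(E₂−E₁)/kT] = exp(−(0.2092 eV)/(0.1310 eV)) = exp(-1.597) = 0.20.

0.20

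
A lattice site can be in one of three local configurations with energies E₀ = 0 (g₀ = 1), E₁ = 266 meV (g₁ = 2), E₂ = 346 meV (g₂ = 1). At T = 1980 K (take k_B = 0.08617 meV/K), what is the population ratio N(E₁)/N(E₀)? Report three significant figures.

k_BT = 0.08617 × 1980 K = 170.62 meV.
n₁/n₀ = (g₁/g₀) exp[−(E₁−E₀)/kT] = (2/1) × exp(−(266 meV)/(170.62 meV)) = (2/1) × exp(-1.5590) = 0.421.

0.421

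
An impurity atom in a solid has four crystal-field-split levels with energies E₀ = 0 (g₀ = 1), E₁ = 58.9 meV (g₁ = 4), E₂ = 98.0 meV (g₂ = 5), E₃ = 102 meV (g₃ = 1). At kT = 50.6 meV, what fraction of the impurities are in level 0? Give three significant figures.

0.322

Eᵢ/kT = 0, 1.1640, 1.9368, 2.0158.
Z = Σ gᵢe^(−Eᵢ/kT) = 1·e^(−0) + 4·e^(−1.1640) + 5·e^(−1.9368) + 1·e^(−2.0158) = 1.0000 + 1.2489 + 0.72082 + 0.13321 = 3.1029.
P₀ = g₀ e^(−E₀/kT) / Z = 1.0000/3.1029 = 0.322.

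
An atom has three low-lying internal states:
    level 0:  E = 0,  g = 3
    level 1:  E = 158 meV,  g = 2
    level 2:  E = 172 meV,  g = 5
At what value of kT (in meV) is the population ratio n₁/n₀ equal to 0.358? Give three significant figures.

n₁/n₀ = (g₁/g₀) exp[−(E₁−E₀)/kT] = 0.358.
⇒ (E₁−E₀)/kT = ln((2/3)/0.358) = ln(1.8622) = 0.62176.
kT = 158 meV / 0.62176 = 254 meV.

254 meV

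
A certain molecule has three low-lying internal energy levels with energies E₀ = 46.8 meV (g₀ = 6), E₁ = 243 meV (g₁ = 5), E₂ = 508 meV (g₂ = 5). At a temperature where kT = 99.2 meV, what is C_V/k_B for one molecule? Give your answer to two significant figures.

Eᵢ/kT = 0.4718, 2.450, 5.121.
Z = Σ gᵢe^(−Eᵢ/kT) = 6·e^(−0.4718) + 5·e^(−2.450) + 5·e^(−5.121) = 3.743 + 0.4315 + 0.02985 = 4.204.
⟨E⟩ = 70.22 meV, ⟨E²⟩ = 9843 meV².
C_V/k_B = (⟨E²⟩ − ⟨E⟩²)/(kT)² = (9843 − 4931)/9841 = 0.50.

0.50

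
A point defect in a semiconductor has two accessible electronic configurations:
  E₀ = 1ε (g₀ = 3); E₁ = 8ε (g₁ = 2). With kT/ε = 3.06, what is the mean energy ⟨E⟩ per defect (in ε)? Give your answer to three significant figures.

1.44 ε

Eᵢ/kT = 0.32680, 2.6144.
Z = Σ gᵢe^(−Eᵢ/kT) = 3·e^(−0.32680) + 2·e^(−2.6144) = 2.1637 + 0.14642 = 2.3101.
⟨E⟩ = Σ Eᵢ gᵢe^(−Eᵢ/kT) / Z = (1·2.1637 + 8·0.14642) / 2.3101 = 1.44 ε.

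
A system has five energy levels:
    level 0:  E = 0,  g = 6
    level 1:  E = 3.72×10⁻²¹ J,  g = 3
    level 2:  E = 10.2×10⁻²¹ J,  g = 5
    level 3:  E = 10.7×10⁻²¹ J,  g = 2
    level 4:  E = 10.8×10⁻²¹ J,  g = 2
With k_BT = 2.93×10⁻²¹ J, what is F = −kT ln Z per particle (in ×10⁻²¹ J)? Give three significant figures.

-5.74 ×10⁻²¹ J

Eᵢ/kT = 0, 1.2696, 3.4812, 3.6519, 3.6860.
Z = Σ gᵢe^(−Eᵢ/kT) = 6·e^(−0) + 3·e^(−1.2696) + 5·e^(−3.4812) + 2·e^(−3.6519) + 2·e^(−3.6860) = 6.0000 + 0.84283 + 0.15385 + 0.051884 + 0.050144 = 7.0987.
F = −kT ln Z = −2.93 × ln(7.0987) = −2.93 × 1.9599 = -5.74 ×10⁻²¹ J.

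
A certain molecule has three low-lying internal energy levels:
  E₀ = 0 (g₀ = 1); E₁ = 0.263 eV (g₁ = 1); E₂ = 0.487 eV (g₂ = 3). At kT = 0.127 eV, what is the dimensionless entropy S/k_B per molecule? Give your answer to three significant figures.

Eᵢ/kT = 0, 2.0709, 3.8346.
Z = Σ gᵢe^(−Eᵢ/kT) = 1·e^(−0) + 1·e^(−2.0709) + 3·e^(−3.8346) = 1.0000 + 0.12607 + 0.064830 = 1.1909.
⟨E⟩ = Σ EᵢPᵢ = 0.054353 eV.
S/k_B = ln Z + ⟨E⟩/kT = ln(1.1909) + 0.054353/0.127 = 0.17471 + 0.42798 = 0.603.

0.603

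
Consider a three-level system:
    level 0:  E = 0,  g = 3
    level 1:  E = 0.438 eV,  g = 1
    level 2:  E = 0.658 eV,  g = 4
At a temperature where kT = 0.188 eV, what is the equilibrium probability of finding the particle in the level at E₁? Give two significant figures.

0.030

Eᵢ/kT = 0, 2.330, 3.500.
Z = Σ gᵢe^(−Eᵢ/kT) = 3·e^(−0) + 1·e^(−2.330) + 4·e^(−3.500) = 3.000 + 0.09730 + 0.1208 = 3.218.
P₁ = g₁ e^(−E₁/kT) / Z = 0.09730/3.218 = 0.030.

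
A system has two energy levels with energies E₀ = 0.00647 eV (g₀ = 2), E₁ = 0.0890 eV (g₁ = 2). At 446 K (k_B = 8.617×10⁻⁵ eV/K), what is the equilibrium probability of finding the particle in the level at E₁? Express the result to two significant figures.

0.10

k_BT = 8.617×10⁻⁵ × 446 K = 0.03843 eV.
Eᵢ/kT = 0.1684, 2.316.
Z = Σ gᵢe^(−Eᵢ/kT) = 2·e^(−0.1684) + 2·e^(−2.316) = 1.690 + 0.1973 = 1.887.
P₁ = g₁ e^(−E₁/kT) / Z = 0.1973/1.887 = 0.10.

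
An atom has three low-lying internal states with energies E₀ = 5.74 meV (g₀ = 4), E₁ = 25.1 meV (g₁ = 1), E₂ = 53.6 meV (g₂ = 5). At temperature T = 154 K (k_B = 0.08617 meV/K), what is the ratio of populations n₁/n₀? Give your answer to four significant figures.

k_BT = 0.08617 × 154 K = 13.2702 meV.
n₁/n₀ = (g₁/g₀) exp[−(E₁−E₀)/kT] = (1/4) × exp(−(19.36 meV)/(13.2702 meV)) = (1/4) × exp(-1.45891) = 0.05812.

0.05812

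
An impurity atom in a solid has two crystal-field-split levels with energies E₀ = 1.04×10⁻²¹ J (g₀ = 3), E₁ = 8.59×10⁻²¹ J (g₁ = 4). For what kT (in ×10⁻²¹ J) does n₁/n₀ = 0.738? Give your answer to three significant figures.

12.8 ×10⁻²¹ J

n₁/n₀ = (g₁/g₀) exp[−(E₁−E₀)/kT] = 0.738.
⇒ (E₁−E₀)/kT = ln((4/3)/0.738) = ln(1.8067) = 0.59150.
kT = 7.55 ×10⁻²¹ J / 0.59150 = 12.8 ×10⁻²¹ J.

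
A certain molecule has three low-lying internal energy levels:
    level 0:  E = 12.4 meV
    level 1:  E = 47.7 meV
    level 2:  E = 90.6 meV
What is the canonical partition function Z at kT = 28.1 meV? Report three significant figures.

Eᵢ/kT = 0.44128, 1.6975, 3.2242.
Z = Σ e^(−Eᵢ/kT) = e^(−0.44128) + e^(−1.6975) + e^(−3.2242) = 0.64321 + 0.18314 + 0.039788 = 0.86614.

Z = 0.866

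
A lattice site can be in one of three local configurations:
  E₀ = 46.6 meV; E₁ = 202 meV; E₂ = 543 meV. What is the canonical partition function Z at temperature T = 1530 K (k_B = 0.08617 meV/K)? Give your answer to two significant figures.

Z = 0.93

k_BT = 0.08617 × 1530 K = 131.8 meV.
Eᵢ/kT = 0.3536, 1.533, 4.120.
Z = Σ e^(−Eᵢ/kT) = e^(−0.3536) + e^(−1.533) + e^(−4.120) = 0.7022 + 0.2159 + 0.01624 = 0.9343.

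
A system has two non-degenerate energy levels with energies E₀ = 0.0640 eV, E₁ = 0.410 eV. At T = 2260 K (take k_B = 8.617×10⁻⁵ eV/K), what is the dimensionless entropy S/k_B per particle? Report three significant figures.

0.413

k_BT = 8.617×10⁻⁵ × 2260 K = 0.19474 eV.
Eᵢ/kT = 0.32864, 2.1054.
Z = Σ e^(−Eᵢ/kT) = e^(−0.32864) + e^(−2.1054) = 0.71990 + 0.12180 = 0.84170.
⟨E⟩ = Σ EᵢPᵢ = 0.11407 eV.
S/k_B = ln Z + ⟨E⟩/kT = ln(0.84170) + 0.11407/0.19474 = -0.17233 + 0.58576 = 0.413.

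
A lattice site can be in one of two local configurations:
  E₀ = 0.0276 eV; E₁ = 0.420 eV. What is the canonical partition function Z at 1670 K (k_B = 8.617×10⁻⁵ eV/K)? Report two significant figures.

k_BT = 8.617×10⁻⁵ × 1670 K = 0.1439 eV.
Eᵢ/kT = 0.1918, 2.919.
Z = Σ e^(−Eᵢ/kT) = e^(−0.1918) + e^(−2.919) = 0.8255 + 0.05399 = 0.8795.

Z = 0.88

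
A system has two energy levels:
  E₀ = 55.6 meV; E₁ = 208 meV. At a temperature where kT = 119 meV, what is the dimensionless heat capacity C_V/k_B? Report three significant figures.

Eᵢ/kT = 0.46723, 1.7479.
Z = Σ e^(−Eᵢ/kT) = e^(−0.46723) + e^(−1.7479) = 0.62674 + 0.17414 = 0.80088.
⟨E⟩ = 88.737 meV, ⟨E²⟩ = 11826 meV².
C_V/k_B = (⟨E²⟩ − ⟨E⟩²)/(kT)² = (11826 − 7874.3)/14161 = 0.279.

0.279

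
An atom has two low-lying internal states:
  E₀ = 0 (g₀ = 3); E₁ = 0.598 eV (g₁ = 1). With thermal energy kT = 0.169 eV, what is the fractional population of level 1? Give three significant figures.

0.00959

Eᵢ/kT = 0, 3.5385.
Z = Σ gᵢe^(−Eᵢ/kT) = 3·e^(−0) + 1·e^(−3.5385) = 3.0000 + 0.029057 = 3.0291.
P₁ = g₁ e^(−E₁/kT) / Z = 0.029057/3.0291 = 0.00959.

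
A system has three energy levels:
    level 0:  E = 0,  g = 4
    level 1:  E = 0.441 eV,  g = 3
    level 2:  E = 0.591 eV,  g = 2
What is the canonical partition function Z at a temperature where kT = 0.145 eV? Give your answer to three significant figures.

Eᵢ/kT = 0, 3.0414, 4.0759.
Z = Σ gᵢe^(−Eᵢ/kT) = 4·e^(−0) + 3·e^(−3.0414) + 2·e^(−4.0759) = 4.0000 + 0.14330 + 0.033954 = 4.1773.

Z = 4.18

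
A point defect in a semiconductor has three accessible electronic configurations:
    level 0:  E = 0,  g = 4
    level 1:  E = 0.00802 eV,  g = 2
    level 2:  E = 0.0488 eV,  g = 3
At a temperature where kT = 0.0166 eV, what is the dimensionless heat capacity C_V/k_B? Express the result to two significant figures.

0.27

Eᵢ/kT = 0, 0.4831, 2.940.
Z = Σ gᵢe^(−Eᵢ/kT) = 4·e^(−0) + 2·e^(−0.4831) + 3·e^(−2.940) = 4.000 + 1.234 + 0.1586 = 5.393.
⟨E⟩ = 0.003270 eV, ⟨E²⟩ = 0.00008475 eV².
C_V/k_B = (⟨E²⟩ − ⟨E⟩²)/(kT)² = (0.00008475 − 0.00001069)/0.0002756 = 0.27.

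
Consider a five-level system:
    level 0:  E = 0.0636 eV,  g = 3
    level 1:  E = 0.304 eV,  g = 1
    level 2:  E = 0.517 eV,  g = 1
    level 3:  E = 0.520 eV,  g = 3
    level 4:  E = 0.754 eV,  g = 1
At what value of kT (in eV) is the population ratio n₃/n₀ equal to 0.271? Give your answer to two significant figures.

n₃/n₀ = (g₃/g₀) exp[−(E₃−E₀)/kT] = 0.271.
⇒ (E₃−E₀)/kT = ln((3/3)/0.271) = ln(3.690) = 1.306.
kT = 0.4564 eV / 1.306 = 0.35 eV.

0.35 eV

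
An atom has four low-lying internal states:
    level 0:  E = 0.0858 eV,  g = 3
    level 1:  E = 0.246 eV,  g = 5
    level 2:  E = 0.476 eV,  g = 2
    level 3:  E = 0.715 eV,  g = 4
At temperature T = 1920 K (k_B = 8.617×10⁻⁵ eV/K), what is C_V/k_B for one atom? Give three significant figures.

0.539

k_BT = 8.617×10⁻⁵ × 1920 K = 0.16545 eV.
Eᵢ/kT = 0.51859, 1.4869, 2.8770, 4.3215.
Z = Σ gᵢe^(−Eᵢ/kT) = 3·e^(−0.51859) + 5·e^(−1.4869) + 2·e^(−2.8770) + 4·e^(−4.3215) = 1.7861 + 1.1304 + 0.11261 + 0.053120 = 3.0822.
⟨E⟩ = 0.16965 eV, ⟨E²⟩ = 0.043549 eV².
C_V/k_B = (⟨E²⟩ − ⟨E⟩²)/(kT)² = (0.043549 − 0.028781)/0.027374 = 0.539.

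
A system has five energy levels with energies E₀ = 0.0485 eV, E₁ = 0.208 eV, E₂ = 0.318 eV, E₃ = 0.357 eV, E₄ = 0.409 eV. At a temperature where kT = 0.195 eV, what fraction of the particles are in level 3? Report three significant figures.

0.100

Eᵢ/kT = 0.24872, 1.0667, 1.6308, 1.8308, 2.0974.
Z = Σ e^(−Eᵢ/kT) = e^(−0.24872) + e^(−1.0667) + e^(−1.6308) + e^(−1.8308) + e^(−2.0974) = 0.77980 + 0.34414 + 0.19577 + 0.16029 + 0.12278 = 1.6028.
P₃ = e^(−E₃/kT) / Z = 0.16029/1.6028 = 0.100.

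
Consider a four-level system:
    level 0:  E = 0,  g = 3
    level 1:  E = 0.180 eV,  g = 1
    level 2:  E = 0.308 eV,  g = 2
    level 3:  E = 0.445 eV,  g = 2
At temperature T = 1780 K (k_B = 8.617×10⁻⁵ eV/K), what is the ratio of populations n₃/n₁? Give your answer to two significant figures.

k_BT = 8.617×10⁻⁵ × 1780 K = 0.1534 eV.
n₃/n₁ = (g₃/g₁) exp[−(E₃−E₁)/kT] = (2/1) × exp(−(0.265 eV)/(0.1534 eV)) = (2/1) × exp(-1.728) = 0.36.

0.36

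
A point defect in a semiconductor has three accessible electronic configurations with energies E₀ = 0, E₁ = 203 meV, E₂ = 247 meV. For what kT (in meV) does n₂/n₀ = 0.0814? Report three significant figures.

98.5 meV

n₂/n₀ = exp[−(E₂−E₀)/kT] = 0.0814.
⇒ (E₂−E₀)/kT = ln(1/0.0814) = ln(12.285) = 2.5084.
kT = 247 meV / 2.5084 = 98.5 meV.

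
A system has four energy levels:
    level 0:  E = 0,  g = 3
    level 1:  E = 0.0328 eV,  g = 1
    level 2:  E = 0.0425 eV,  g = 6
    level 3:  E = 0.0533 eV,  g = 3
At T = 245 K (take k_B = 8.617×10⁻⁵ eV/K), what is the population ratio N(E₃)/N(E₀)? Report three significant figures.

0.0801

k_BT = 8.617×10⁻⁵ × 245 K = 0.021112 eV.
n₃/n₀ = (g₃/g₀) exp[−(E₃−E₀)/kT] = (3/3) × exp(−(0.0533 eV)/(0.021112 eV)) = (3/3) × exp(-2.5246) = 0.0801.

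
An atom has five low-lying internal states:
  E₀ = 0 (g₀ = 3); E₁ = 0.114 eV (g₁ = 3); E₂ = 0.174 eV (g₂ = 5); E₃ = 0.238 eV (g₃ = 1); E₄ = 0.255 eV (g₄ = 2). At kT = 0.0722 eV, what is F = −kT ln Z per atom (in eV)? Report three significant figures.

-0.103 eV

Eᵢ/kT = 0, 1.5789, 2.4100, 3.2964, 3.5319.
Z = Σ gᵢe^(−Eᵢ/kT) = 3·e^(−0) + 3·e^(−1.5789) + 5·e^(−2.4100) + 1·e^(−3.2964) + 2·e^(−3.5319) = 3.0000 + 0.61861 + 0.44908 + 0.037016 + 0.058499 = 4.1632.
F = −kT ln Z = −0.0722 × ln(4.1632) = −0.0722 × 1.4263 = -0.103 eV.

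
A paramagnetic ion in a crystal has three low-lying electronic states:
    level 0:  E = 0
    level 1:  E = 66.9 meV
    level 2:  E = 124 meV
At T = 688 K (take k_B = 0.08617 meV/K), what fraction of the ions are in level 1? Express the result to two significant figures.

0.22

k_BT = 0.08617 × 688 K = 59.28 meV.
Eᵢ/kT = 0, 1.129, 2.092.
Z = Σ e^(−Eᵢ/kT) = e^(−0) + e^(−1.129) + e^(−2.092) = 1.000 + 0.3234 + 0.1234 = 1.447.
P₁ = e^(−E₁/kT) / Z = 0.3234/1.447 = 0.22.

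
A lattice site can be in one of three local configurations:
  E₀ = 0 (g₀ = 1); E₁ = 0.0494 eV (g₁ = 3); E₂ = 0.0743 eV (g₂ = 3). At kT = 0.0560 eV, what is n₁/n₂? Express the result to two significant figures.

n₁/n₂ = (g₁/g₂) exp[−(E₁−E₂)/kT] = (3/3) × exp(−(-0.0249 eV)/(0.0560 eV)) = (3/3) × exp(0.4446) = 1.6.

1.6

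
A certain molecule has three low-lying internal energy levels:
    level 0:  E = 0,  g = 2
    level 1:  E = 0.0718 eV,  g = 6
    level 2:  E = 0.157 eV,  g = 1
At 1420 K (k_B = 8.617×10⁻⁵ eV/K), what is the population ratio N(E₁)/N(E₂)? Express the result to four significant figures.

k_BT = 8.617×10⁻⁵ × 1420 K = 0.122361 eV.
n₁/n₂ = (g₁/g₂) exp[−(E₁−E₂)/kT] = (6/1) × exp(−(-0.0852 eV)/(0.122361 eV)) = (6/1) × exp(0.696300) = 12.04.

12.04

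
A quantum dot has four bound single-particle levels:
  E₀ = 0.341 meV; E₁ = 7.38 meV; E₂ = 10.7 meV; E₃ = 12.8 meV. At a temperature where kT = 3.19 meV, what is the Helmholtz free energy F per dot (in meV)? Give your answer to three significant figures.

-0.157 meV

Eᵢ/kT = 0.10690, 2.3135, 3.3542, 4.0125.
Z = Σ e^(−Eᵢ/kT) = e^(−0.10690) + e^(−2.3135) + e^(−3.3542) + e^(−4.0125) = 0.89862 + 0.098914 + 0.034937 + 0.018088 = 1.0506.
F = −kT ln Z = −3.19 × ln(1.0506) = −3.19 × 0.049361 = -0.157 meV.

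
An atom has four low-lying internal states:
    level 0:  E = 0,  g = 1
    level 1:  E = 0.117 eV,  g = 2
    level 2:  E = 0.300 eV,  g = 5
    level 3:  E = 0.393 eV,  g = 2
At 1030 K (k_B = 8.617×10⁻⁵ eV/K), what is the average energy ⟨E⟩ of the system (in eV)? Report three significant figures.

k_BT = 8.617×10⁻⁵ × 1030 K = 0.088755 eV.
Eᵢ/kT = 0, 1.3182, 3.3801, 4.4279.
Z = Σ gᵢe^(−Eᵢ/kT) = 1·e^(−0) + 2·e^(−1.3182) + 5·e^(−3.3801) + 2·e^(−4.4279) = 1.0000 + 0.53523 + 0.17022 + 0.023879 = 1.7293.
⟨E⟩ = Σ Eᵢ gᵢe^(−Eᵢ/kT) / Z = (0·1.0000 + 0.117·0.53523 + 0.300·0.17022 + 0.393·0.023879) / 1.7293 = 0.0712 eV.

0.0712 eV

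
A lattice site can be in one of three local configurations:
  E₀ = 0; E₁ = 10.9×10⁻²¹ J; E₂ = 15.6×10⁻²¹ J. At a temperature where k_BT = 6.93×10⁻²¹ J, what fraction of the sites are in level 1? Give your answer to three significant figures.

Eᵢ/kT = 0, 1.5729, 2.2511.
Z = Σ e^(−Eᵢ/kT) = e^(−0) + e^(−1.5729) + e^(−2.2511) = 1.0000 + 0.20744 + 0.10528 = 1.3127.
P₁ = e^(−E₁/kT) / Z = 0.20744/1.3127 = 0.158.

0.158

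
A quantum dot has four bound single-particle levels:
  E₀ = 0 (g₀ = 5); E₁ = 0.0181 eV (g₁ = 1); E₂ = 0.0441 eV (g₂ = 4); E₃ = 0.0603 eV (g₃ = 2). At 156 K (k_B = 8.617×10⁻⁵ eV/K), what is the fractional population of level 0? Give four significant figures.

0.9203

k_BT = 8.617×10⁻⁵ × 156 K = 0.0134425 eV.
Eᵢ/kT = 0, 1.34648, 3.28064, 4.48577.
Z = Σ gᵢe^(−Eᵢ/kT) = 5·e^(−0) + 1·e^(−1.34648) + 4·e^(−3.28064) + 2·e^(−4.48577) = 5.00000 + 0.260154 + 0.150417 + 0.0225364 = 5.43311.
P₀ = g₀ e^(−E₀/kT) / Z = 5.00000/5.43311 = 0.9203.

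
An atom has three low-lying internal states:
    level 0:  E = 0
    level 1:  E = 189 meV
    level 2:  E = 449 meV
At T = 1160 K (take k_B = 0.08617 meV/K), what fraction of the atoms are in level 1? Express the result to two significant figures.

k_BT = 0.08617 × 1160 K = 99.96 meV.
Eᵢ/kT = 0, 1.891, 4.492.
Z = Σ e^(−Eᵢ/kT) = e^(−0) + e^(−1.891) + e^(−4.492) = 1.000 + 0.1509 + 0.01120 = 1.162.
P₁ = e^(−E₁/kT) / Z = 0.1509/1.162 = 0.13.

0.13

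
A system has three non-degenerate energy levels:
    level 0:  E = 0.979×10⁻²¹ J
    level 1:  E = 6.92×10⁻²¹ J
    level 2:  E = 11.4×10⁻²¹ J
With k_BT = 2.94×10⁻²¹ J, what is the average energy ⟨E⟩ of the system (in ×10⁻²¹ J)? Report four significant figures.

Eᵢ/kT = 0.332993, 2.35374, 3.87755.
Z = Σ e^(−Eᵢ/kT) = e^(−0.332993) + e^(−2.35374) + e^(−3.87755) = 0.716775 + 0.0950131 + 0.0207015 = 0.832490.
⟨E⟩ = Σ Eᵢ e^(−Eᵢ/kT) / Z = (0.979·0.716775 + 6.92·0.0950131 + 11.4·0.0207015) / 0.832490 = 1.916 ×10⁻²¹ J.

1.916 ×10⁻²¹ J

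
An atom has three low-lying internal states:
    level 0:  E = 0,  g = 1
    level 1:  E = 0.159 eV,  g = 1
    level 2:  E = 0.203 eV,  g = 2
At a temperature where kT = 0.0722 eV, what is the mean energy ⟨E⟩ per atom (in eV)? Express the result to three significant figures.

Eᵢ/kT = 0, 2.2022, 2.8116.
Z = Σ gᵢe^(−Eᵢ/kT) = 1·e^(−0) + 1·e^(−2.2022) + 2·e^(−2.8116) = 1.0000 + 0.11056 + 0.12022 = 1.2308.
⟨E⟩ = Σ Eᵢ gᵢe^(−Eᵢ/kT) / Z = (0·1.0000 + 0.159·0.11056 + 0.203·0.12022) / 1.2308 = 0.0341 eV.

0.0341 eV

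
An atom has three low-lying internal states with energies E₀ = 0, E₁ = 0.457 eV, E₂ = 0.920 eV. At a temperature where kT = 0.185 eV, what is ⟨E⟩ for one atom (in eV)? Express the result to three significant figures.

0.0412 eV

Eᵢ/kT = 0, 2.4703, 4.9730.
Z = Σ e^(−Eᵢ/kT) = e^(−0) + e^(−2.4703) + e^(−4.9730) = 1.0000 + 0.084559 + 0.0069223 = 1.0915.
⟨E⟩ = Σ Eᵢ e^(−Eᵢ/kT) / Z = (0·1.0000 + 0.457·0.084559 + 0.920·0.0069223) / 1.0915 = 0.0412 eV.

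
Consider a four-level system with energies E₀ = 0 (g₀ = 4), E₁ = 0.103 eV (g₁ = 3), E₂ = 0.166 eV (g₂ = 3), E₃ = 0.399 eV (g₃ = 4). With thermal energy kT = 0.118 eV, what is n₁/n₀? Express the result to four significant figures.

n₁/n₀ = (g₁/g₀) exp[−(E₁−E₀)/kT] = (3/4) × exp(−(0.103 eV)/(0.118 eV)) = (3/4) × exp(-0.872881) = 0.3133.

0.3133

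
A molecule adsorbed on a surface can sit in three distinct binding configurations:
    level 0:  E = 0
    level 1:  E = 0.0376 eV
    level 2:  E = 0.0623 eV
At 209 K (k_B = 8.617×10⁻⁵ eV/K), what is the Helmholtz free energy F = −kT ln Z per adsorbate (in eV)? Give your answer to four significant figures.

-0.002602 eV

k_BT = 8.617×10⁻⁵ × 209 K = 0.0180095 eV.
Eᵢ/kT = 0, 2.08779, 3.45929.
Z = Σ e^(−Eᵢ/kT) = e^(−0) + e^(−2.08779) + e^(−3.45929) = 1.00000 + 0.123961 + 0.0314521 = 1.15541.
F = −kT ln Z = −0.0180095 × ln(1.15541) = −0.0180095 × 0.144455 = -0.002602 eV.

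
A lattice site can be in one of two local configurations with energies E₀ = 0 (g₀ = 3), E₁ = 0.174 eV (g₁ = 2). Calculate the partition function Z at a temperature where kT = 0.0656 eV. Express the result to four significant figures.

Eᵢ/kT = 0, 2.65244.
Z = Σ gᵢe^(−Eᵢ/kT) = 3·e^(−0) + 2·e^(−2.65244) = 3.00000 + 0.140958 = 3.14096.

Z = 3.141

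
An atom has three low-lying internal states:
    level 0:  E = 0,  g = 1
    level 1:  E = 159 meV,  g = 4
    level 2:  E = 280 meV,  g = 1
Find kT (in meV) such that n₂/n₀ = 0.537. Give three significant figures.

450 meV

n₂/n₀ = (g₂/g₀) exp[−(E₂−E₀)/kT] = 0.537.
⇒ (E₂−E₀)/kT = ln((1/1)/0.537) = ln(1.8622) = 0.62176.
kT = 280 meV / 0.62176 = 450 meV.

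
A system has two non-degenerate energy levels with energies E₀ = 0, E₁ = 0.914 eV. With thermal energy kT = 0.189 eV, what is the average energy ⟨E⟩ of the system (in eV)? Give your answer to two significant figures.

0.0072 eV

Eᵢ/kT = 0, 4.836.
Z = Σ e^(−Eᵢ/kT) = e^(−0) + e^(−4.836) = 1.000 + 0.007939 = 1.008.
⟨E⟩ = Σ Eᵢ e^(−Eᵢ/kT) / Z = (0·1.000 + 0.914·0.007939) / 1.008 = 0.0072 eV.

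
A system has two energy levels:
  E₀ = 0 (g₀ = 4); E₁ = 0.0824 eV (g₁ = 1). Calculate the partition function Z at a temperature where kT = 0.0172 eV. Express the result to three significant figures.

Z = 4.01

Eᵢ/kT = 0, 4.7907.
Z = Σ gᵢe^(−Eᵢ/kT) = 4·e^(−0) + 1·e^(−4.7907) = 4.0000 + 0.0083066 = 4.0083.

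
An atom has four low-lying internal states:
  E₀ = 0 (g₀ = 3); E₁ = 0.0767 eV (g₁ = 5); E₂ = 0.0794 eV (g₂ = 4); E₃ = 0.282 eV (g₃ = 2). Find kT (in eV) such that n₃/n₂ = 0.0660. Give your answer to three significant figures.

n₃/n₂ = (g₃/g₂) exp[−(E₃−E₂)/kT] = 0.0660.
⇒ (E₃−E₂)/kT = ln((2/4)/0.0660) = ln(7.5758) = 2.0250.
kT = 0.2026 eV / 2.0250 = 0.100 eV.

0.100 eV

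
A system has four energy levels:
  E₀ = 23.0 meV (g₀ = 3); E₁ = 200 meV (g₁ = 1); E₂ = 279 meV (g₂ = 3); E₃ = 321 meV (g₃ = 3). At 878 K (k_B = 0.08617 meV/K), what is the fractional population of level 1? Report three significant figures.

k_BT = 0.08617 × 878 K = 75.657 meV.
Eᵢ/kT = 0.30400, 2.6435, 3.6877, 4.2428.
Z = Σ gᵢe^(−Eᵢ/kT) = 3·e^(−0.30400) + 1·e^(−2.6435) + 3·e^(−3.6877) + 3·e^(−4.2428) = 2.2136 + 0.071112 + 0.075089 + 0.043102 = 2.4029.
P₁ = g₁ e^(−E₁/kT) / Z = 0.071112/2.4029 = 0.0296.

0.0296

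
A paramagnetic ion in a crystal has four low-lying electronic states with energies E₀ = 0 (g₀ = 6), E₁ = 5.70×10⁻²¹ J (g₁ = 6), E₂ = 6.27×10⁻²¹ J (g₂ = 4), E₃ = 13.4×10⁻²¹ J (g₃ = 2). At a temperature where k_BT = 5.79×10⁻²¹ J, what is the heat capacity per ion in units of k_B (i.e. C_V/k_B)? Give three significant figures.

0.314

Eᵢ/kT = 0, 0.98446, 1.0829, 2.3143.
Z = Σ gᵢe^(−Eᵢ/kT) = 6·e^(−0) + 6·e^(−0.98446) + 4·e^(−1.0829) + 2·e^(−2.3143) = 6.0000 + 2.2418 + 1.3544 + 0.19767 = 9.7939.
⟨E⟩ = 2.4422, ⟨E²⟩ = 16.498.
C_V/k_B = (⟨E²⟩ − ⟨E⟩²)/(kT)² = (16.498 − 5.9643)/33.524 = 0.314.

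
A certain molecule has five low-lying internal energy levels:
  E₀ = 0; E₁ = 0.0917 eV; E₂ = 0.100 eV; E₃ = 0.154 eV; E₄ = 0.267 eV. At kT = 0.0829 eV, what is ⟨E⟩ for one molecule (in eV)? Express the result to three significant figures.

0.0520 eV

Eᵢ/kT = 0, 1.1062, 1.2063, 1.8577, 3.2207.
Z = Σ e^(−Eᵢ/kT) = e^(−0) + e^(−1.1062) + e^(−1.2063) + e^(−1.8577) + e^(−3.2207) = 1.0000 + 0.33081 + 0.29930 + 0.15603 + 0.039927 = 1.8261.
⟨E⟩ = Σ Eᵢ e^(−Eᵢ/kT) / Z = (0·1.0000 + 0.0917·0.33081 + 0.100·0.29930 + 0.154·0.15603 + 0.267·0.039927) / 1.8261 = 0.0520 eV.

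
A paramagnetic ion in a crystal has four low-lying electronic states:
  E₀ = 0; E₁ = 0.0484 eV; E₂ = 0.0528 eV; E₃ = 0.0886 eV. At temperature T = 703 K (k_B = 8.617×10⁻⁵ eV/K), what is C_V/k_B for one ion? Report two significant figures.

k_BT = 8.617×10⁻⁵ × 703 K = 0.06058 eV.
Eᵢ/kT = 0, 0.7989, 0.8716, 1.463.
Z = Σ e^(−Eᵢ/kT) = e^(−0) + e^(−0.7989) + e^(−0.8716) + e^(−1.463) = 1.000 + 0.4498 + 0.4183 + 0.2315 = 2.100.
⟨E⟩ = 0.03065 eV, ⟨E²⟩ = 0.001922 eV².
C_V/k_B = (⟨E²⟩ − ⟨E⟩²)/(kT)² = (0.001922 − 0.0009394)/0.003670 = 0.27.

0.27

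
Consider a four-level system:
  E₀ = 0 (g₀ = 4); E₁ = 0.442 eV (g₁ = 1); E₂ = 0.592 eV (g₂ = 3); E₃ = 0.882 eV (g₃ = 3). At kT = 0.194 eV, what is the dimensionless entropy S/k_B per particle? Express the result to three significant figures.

1.64

Eᵢ/kT = 0, 2.2784, 3.0515, 4.5464.
Z = Σ gᵢe^(−Eᵢ/kT) = 4·e^(−0) + 1·e^(−2.2784) + 3·e^(−3.0515) + 3·e^(−4.5464) = 4.0000 + 0.10245 + 0.14186 + 0.031816 = 4.2761.
⟨E⟩ = Σ EᵢPᵢ = 0.036792 eV.
S/k_B = ln Z + ⟨E⟩/kT = ln(4.2761) + 0.036792/0.194 = 1.4530 + 0.18965 = 1.64.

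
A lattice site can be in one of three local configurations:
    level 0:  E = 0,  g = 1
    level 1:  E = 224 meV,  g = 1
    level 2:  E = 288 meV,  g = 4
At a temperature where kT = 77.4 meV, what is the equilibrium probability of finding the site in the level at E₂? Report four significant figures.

Eᵢ/kT = 0, 2.89406, 3.72093.
Z = Σ gᵢe^(−Eᵢ/kT) = 1·e^(−0) + 1·e^(−2.89406) + 4·e^(−3.72093) = 1.00000 + 0.0553510 + 0.0968458 = 1.15220.
P₂ = g₂ e^(−E₂/kT) / Z = 0.0968458/1.15220 = 0.08405.

0.08405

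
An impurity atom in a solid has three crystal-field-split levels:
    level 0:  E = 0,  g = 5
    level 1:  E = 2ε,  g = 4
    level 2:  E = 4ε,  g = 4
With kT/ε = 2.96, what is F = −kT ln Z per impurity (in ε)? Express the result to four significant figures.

-6.181 ε

Eᵢ/kT = 0, 0.675676, 1.35135.
Z = Σ gᵢe^(−Eᵢ/kT) = 5·e^(−0) + 4·e^(−0.675676) + 4·e^(−1.35135) = 5.00000 + 2.03525 + 1.03556 = 8.07081.
F = −kT ln Z = −2.96 × ln(8.07081) = −2.96 × 2.08825 = -6.181 ε.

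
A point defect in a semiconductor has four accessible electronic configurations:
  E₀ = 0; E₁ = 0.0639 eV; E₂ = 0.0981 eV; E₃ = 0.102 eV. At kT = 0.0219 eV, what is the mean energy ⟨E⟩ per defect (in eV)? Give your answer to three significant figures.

0.00515 eV

Eᵢ/kT = 0, 2.9178, 4.4795, 4.6575.
Z = Σ e^(−Eᵢ/kT) = e^(−0) + e^(−2.9178) + e^(−4.4795) + e^(−4.6575) = 1.0000 + 0.054052 + 0.011339 + 0.0094902 = 1.0749.
⟨E⟩ = Σ Eᵢ e^(−Eᵢ/kT) / Z = (0·1.0000 + 0.0639·0.054052 + 0.0981·0.011339 + 0.102·0.0094902) / 1.0749 = 0.00515 eV.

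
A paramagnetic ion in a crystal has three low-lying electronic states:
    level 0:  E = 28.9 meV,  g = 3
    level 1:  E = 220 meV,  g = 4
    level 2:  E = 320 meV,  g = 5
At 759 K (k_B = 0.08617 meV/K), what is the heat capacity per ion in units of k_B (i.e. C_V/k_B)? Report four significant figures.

0.8409

k_BT = 0.08617 × 759 K = 65.4030 meV.
Eᵢ/kT = 0.441876, 3.36376, 4.89274.
Z = Σ gᵢe^(−Eᵢ/kT) = 3·e^(−0.441876) + 4·e^(−3.36376) + 5·e^(−4.89274) = 1.92849 + 0.138420 + 0.0375042 = 2.10441.
⟨E⟩ = 46.6578 meV, ⟨E²⟩ = 5773.90 meV².
C_V/k_B = (⟨E²⟩ − ⟨E⟩²)/(kT)² = (5773.90 − 2176.95)/4277.55 = 0.8409.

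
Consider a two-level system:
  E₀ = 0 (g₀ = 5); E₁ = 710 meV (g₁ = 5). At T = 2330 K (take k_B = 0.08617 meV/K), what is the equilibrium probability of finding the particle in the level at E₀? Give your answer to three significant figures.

0.972

k_BT = 0.08617 × 2330 K = 200.78 meV.
Eᵢ/kT = 0, 3.5362.
Z = Σ gᵢe^(−Eᵢ/kT) = 5·e^(−0) + 5·e^(−3.5362) = 5.0000 + 0.14562 = 5.1456.
P₀ = g₀ e^(−E₀/kT) / Z = 5.0000/5.1456 = 0.972.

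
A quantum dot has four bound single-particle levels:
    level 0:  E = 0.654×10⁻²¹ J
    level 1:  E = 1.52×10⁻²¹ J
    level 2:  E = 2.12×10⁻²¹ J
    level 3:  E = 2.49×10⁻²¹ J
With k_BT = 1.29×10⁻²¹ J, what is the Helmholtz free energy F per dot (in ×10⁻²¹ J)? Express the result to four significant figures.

Eᵢ/kT = 0.506977, 1.17829, 1.64341, 1.93023.
Z = Σ e^(−Eᵢ/kT) = e^(−0.506977) + e^(−1.17829) + e^(−1.64341) + e^(−1.93023) = 0.602314 + 0.307805 + 0.193320 + 0.145115 = 1.24855.
F = −kT ln Z = −1.29 × ln(1.24855) = −1.29 × 0.221983 = -0.2864 ×10⁻²¹ J.

-0.2864 ×10⁻²¹ J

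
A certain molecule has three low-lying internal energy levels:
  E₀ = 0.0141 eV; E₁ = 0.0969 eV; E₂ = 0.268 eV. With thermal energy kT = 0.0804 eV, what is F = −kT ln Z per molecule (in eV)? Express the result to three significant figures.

-0.0129 eV

Eᵢ/kT = 0.17537, 1.2052, 3.3333.
Z = Σ e^(−Eᵢ/kT) = e^(−0.17537) + e^(−1.2052) + e^(−3.3333) = 0.83915 + 0.29963 + 0.035675 = 1.1745.
F = −kT ln Z = −0.0804 × ln(1.1745) = −0.0804 × 0.16084 = -0.0129 eV.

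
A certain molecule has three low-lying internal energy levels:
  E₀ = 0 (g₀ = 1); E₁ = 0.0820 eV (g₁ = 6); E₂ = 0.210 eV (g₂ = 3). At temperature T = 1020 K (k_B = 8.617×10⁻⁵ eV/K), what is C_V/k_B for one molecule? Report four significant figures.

0.3785

k_BT = 8.617×10⁻⁵ × 1020 K = 0.0878934 eV.
Eᵢ/kT = 0, 0.932948, 2.38926.
Z = Σ gᵢe^(−Eᵢ/kT) = 1·e^(−0) + 6·e^(−0.932948) + 3·e^(−2.38926) = 1.00000 + 2.36035 + 0.275093 = 3.63544.
⟨E⟩ = 0.0691301 eV, ⟨E²⟩ = 0.00770267 eV².
C_V/k_B = (⟨E²⟩ − ⟨E⟩²)/(kT)² = (0.00770267 − 0.00477897)/0.00772525 = 0.3785.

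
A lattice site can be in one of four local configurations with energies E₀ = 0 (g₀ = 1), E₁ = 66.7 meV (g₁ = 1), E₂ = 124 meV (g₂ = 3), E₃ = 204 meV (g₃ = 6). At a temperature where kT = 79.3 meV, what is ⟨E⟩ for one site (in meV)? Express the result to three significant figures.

79.5 meV

Eᵢ/kT = 0, 0.84111, 1.5637, 2.5725.
Z = Σ gᵢe^(−Eᵢ/kT) = 1·e^(−0) + 1·e^(−0.84111) + 3·e^(−1.5637) + 6·e^(−2.5725) = 1.0000 + 0.43123 + 0.62808 + 0.45807 = 2.5174.
⟨E⟩ = Σ Eᵢ gᵢe^(−Eᵢ/kT) / Z = (0·1.0000 + 66.7·0.43123 + 124·0.62808 + 204·0.45807) / 2.5174 = 79.5 meV.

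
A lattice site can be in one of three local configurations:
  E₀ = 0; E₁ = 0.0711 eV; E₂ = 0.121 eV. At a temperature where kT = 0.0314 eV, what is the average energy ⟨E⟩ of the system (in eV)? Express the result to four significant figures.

0.008846 eV

Eᵢ/kT = 0, 2.26433, 3.85350.
Z = Σ e^(−Eᵢ/kT) = e^(−0) + e^(−2.26433) + e^(−3.85350) = 1.00000 + 0.103900 + 0.0212054 = 1.12511.
⟨E⟩ = Σ Eᵢ e^(−Eᵢ/kT) / Z = (0·1.00000 + 0.0711·0.103900 + 0.121·0.0212054) / 1.12511 = 0.008846 eV.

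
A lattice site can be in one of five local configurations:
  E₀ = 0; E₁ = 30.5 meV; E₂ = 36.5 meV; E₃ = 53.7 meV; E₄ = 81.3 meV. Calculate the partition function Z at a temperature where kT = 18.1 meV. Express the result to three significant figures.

Z = 1.38

Eᵢ/kT = 0, 1.6851, 2.0166, 2.9669, 4.4917.
Z = Σ e^(−Eᵢ/kT) = e^(−0) + e^(−1.6851) + e^(−2.0166) + e^(−2.9669) + e^(−4.4917) = 1.0000 + 0.18543 + 0.13311 + 0.051463 + 0.011202 = 1.3812.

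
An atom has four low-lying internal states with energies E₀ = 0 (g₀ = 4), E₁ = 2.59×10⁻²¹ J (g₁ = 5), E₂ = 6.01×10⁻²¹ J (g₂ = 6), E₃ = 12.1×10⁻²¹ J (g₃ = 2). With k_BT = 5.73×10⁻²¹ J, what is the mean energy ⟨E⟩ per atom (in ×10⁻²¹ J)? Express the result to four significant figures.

2.499 ×10⁻²¹ J

Eᵢ/kT = 0, 0.452007, 1.04887, 2.11169.
Z = Σ gᵢe^(−Eᵢ/kT) = 4·e^(−0) + 5·e^(−0.452007) + 6·e^(−1.04887) + 2·e^(−2.11169) = 4.00000 + 3.18175 + 2.10200 + 0.242066 = 9.52582.
⟨E⟩ = Σ Eᵢ gᵢe^(−Eᵢ/kT) / Z = (0·4.00000 + 2.59·3.18175 + 6.01·2.10200 + 12.1·0.242066) / 9.52582 = 2.499 ×10⁻²¹ J.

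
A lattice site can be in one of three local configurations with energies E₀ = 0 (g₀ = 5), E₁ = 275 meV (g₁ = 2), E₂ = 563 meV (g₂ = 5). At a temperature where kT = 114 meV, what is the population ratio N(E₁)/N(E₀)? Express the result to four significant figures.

n₁/n₀ = (g₁/g₀) exp[−(E₁−E₀)/kT] = (2/5) × exp(−(275 meV)/(114 meV)) = (2/5) × exp(-2.41228) = 0.03584.

0.03584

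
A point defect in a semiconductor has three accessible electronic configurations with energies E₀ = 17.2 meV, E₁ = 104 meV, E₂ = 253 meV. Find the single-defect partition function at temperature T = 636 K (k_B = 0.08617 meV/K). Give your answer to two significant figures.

Z = 0.89

k_BT = 0.08617 × 636 K = 54.80 meV.
Eᵢ/kT = 0.3139, 1.898, 4.617.
Z = Σ e^(−Eᵢ/kT) = e^(−0.3139) + e^(−1.898) + e^(−4.617) = 0.7306 + 0.1499 + 0.009882 = 0.8904.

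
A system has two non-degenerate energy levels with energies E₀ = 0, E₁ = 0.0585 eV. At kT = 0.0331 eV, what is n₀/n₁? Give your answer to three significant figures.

5.86

n₀/n₁ = exp[−(E₀−E₁)/kT] = exp(−(-0.0585 eV)/(0.0331 eV)) = exp(1.7674) = 5.86.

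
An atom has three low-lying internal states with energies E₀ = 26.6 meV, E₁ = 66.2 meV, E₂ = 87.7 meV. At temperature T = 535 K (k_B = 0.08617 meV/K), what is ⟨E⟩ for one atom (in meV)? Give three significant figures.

46.1 meV

k_BT = 0.08617 × 535 K = 46.101 meV.
Eᵢ/kT = 0.57699, 1.4360, 1.9023.
Z = Σ e^(−Eᵢ/kT) = e^(−0.57699) + e^(−1.4360) + e^(−1.9023) = 0.56159 + 0.23788 + 0.14923 = 0.94870.
⟨E⟩ = Σ Eᵢ e^(−Eᵢ/kT) / Z = (26.6·0.56159 + 66.2·0.23788 + 87.7·0.14923) / 0.94870 = 46.1 meV.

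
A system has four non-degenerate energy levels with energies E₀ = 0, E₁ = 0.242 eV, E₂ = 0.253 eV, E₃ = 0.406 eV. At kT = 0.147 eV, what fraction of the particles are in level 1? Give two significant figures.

0.13

Eᵢ/kT = 0, 1.646, 1.721, 2.762.
Z = Σ e^(−Eᵢ/kT) = e^(−0) + e^(−1.646) + e^(−1.721) + e^(−2.762) = 1.000 + 0.1928 + 0.1789 + 0.06317 = 1.435.
P₁ = e^(−E₁/kT) / Z = 0.1928/1.435 = 0.13.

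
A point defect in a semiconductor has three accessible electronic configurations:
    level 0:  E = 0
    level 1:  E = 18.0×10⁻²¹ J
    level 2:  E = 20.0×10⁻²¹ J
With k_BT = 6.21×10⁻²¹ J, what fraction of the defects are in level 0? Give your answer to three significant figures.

0.913

Eᵢ/kT = 0, 2.8986, 3.2206.
Z = Σ e^(−Eᵢ/kT) = e^(−0) + e^(−2.8986) + e^(−3.2206) = 1.0000 + 0.055100 + 0.039931 = 1.0950.
P₀ = e^(−E₀/kT) / Z = 1.0000/1.0950 = 0.913.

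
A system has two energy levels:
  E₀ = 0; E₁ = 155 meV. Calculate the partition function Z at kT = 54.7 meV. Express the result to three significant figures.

Z = 1.06

Eᵢ/kT = 0, 2.8336.
Z = Σ e^(−Eᵢ/kT) = e^(−0) + e^(−2.8336) = 1.0000 + 0.058801 = 1.0588.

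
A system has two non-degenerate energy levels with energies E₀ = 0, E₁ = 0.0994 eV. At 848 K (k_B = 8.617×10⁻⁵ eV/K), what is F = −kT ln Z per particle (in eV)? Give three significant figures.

k_BT = 8.617×10⁻⁵ × 848 K = 0.073072 eV.
Eᵢ/kT = 0, 1.3603.
Z = Σ e^(−Eᵢ/kT) = e^(−0) + e^(−1.3603) = 1.0000 + 0.25658 = 1.2566.
F = −kT ln Z = −0.073072 × ln(1.2566) = −0.073072 × 0.22841 = -0.0167 eV.

-0.0167 eV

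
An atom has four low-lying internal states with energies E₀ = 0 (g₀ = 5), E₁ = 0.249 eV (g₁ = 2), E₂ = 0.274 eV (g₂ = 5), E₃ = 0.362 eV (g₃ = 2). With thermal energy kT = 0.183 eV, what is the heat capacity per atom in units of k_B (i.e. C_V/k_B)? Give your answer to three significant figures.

Eᵢ/kT = 0, 1.3607, 1.4973, 1.9781.
Z = Σ gᵢe^(−Eᵢ/kT) = 5·e^(−0) + 2·e^(−1.3607) + 5·e^(−1.4973) + 2·e^(−1.9781) = 5.0000 + 0.51296 + 1.1187 + 0.27666 = 6.9083.
⟨E⟩ = 0.077356 eV, ⟨E²⟩ = 0.022009 eV².
C_V/k_B = (⟨E²⟩ − ⟨E⟩²)/(kT)² = (0.022009 − 0.0059840)/0.033489 = 0.479.

0.479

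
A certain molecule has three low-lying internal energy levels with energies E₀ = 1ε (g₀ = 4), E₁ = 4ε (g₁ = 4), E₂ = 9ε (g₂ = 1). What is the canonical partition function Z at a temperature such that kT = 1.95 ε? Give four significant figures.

Z = 2.919

Eᵢ/kT = 0.512821, 2.05128, 4.61538.
Z = Σ gᵢe^(−Eᵢ/kT) = 4·e^(−0.512821) + 4·e^(−2.05128) + 1·e^(−4.61538) = 2.39522 + 0.514281 + 0.00989842 = 2.91940.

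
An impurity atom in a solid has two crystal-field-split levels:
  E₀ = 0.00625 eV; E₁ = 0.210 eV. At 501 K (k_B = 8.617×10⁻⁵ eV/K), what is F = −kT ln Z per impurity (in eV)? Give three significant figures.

k_BT = 8.617×10⁻⁵ × 501 K = 0.043171 eV.
Eᵢ/kT = 0.14477, 4.8644.
Z = Σ e^(−Eᵢ/kT) = e^(−0.14477) + e^(−4.8644) = 0.86522 + 0.0077165 = 0.87294.
F = −kT ln Z = −0.043171 × ln(0.87294) = −0.043171 × -0.13589 = 0.00587 eV.

0.00587 eV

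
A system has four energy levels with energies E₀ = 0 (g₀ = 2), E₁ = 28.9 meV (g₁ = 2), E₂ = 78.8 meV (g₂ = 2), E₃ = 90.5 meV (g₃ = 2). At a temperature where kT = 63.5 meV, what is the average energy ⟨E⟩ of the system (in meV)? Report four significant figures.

Eᵢ/kT = 0, 0.455118, 1.24094, 1.42520.
Z = Σ gᵢe^(−Eᵢ/kT) = 2·e^(−0) + 2·e^(−0.455118) + 2·e^(−1.24094) + 2·e^(−1.42520) = 2.00000 + 1.26875 + 0.578225 + 0.480921 = 4.32790.
⟨E⟩ = Σ Eᵢ gᵢe^(−Eᵢ/kT) / Z = (0·2.00000 + 28.9·1.26875 + 78.8·0.578225 + 90.5·0.480921) / 4.32790 = 29.06 meV.

29.06 meV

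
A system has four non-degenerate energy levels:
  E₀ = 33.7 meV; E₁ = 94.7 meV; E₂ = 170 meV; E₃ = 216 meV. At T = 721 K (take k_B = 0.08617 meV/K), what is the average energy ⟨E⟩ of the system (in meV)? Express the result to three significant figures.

k_BT = 0.08617 × 721 K = 62.129 meV.
Eᵢ/kT = 0.54242, 1.5242, 2.7362, 3.4766.
Z = Σ e^(−Eᵢ/kT) = e^(−0.54242) + e^(−1.5242) + e^(−2.7362) + e^(−3.4766) = 0.58134 + 0.21780 + 0.064816 + 0.030912 = 0.89487.
⟨E⟩ = Σ Eᵢ e^(−Eᵢ/kT) / Z = (33.7·0.58134 + 94.7·0.21780 + 170·0.064816 + 216·0.030912) / 0.89487 = 64.7 meV.

64.7 meV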